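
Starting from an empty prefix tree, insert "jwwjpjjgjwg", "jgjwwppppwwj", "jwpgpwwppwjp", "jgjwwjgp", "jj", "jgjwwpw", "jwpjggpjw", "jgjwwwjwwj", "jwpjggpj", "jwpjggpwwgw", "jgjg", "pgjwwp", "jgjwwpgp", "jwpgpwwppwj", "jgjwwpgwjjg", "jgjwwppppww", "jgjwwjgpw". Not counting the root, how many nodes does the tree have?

66

For each word, the new-node count is its length minus the longest prefix already in the trie:
  "jwwjpjjgjwg" → 11 new (j, w, w, j, p, j, j, g, j, w, g)
  "jgjwwppppwwj" → prefix "j" already present; 11 new (g, j, w, w, p, p, p, p, w, w, j)
  "jwpgpwwppwjp" → prefix "jw" already present; 10 new (p, g, p, w, w, p, p, w, j, p)
  "jgjwwjgp" → prefix "jgjww" already present; 3 new (j, g, p)
  "jj" → prefix "j" already present; 1 new (j)
  "jgjwwpw" → prefix "jgjwwp" already present; 1 new (w)
  "jwpjggpjw" → prefix "jwp" already present; 6 new (j, g, g, p, j, w)
  "jgjwwwjwwj" → prefix "jgjww" already present; 5 new (w, j, w, w, j)
  "jwpjggpj" → prefix "jwpjggpj" already present; 0 new (none)
  "jwpjggpwwgw" → prefix "jwpjggp" already present; 4 new (w, w, g, w)
  "jgjg" → prefix "jgj" already present; 1 new (g)
  "pgjwwp" → 6 new (p, g, j, w, w, p)
  "jgjwwpgp" → prefix "jgjwwp" already present; 2 new (g, p)
  "jwpgpwwppwj" → prefix "jwpgpwwppwj" already present; 0 new (none)
  "jgjwwpgwjjg" → prefix "jgjwwpg" already present; 4 new (w, j, j, g)
  "jgjwwppppww" → prefix "jgjwwppppww" already present; 0 new (none)
  "jgjwwjgpw" → prefix "jgjwwjgp" already present; 1 new (w)
Total nodes = 11 + 11 + 10 + 3 + 1 + 1 + 6 + 5 + 0 + 4 + 1 + 6 + 2 + 0 + 4 + 0 + 1 = 66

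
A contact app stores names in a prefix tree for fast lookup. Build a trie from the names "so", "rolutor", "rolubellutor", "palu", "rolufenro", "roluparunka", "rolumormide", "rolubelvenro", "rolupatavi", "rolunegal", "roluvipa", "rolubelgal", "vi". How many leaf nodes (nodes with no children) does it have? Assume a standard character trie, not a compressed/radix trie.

13

Leaves are exactly the stored words that no other stored word extends.
Those words: "palu", "rolubelgal", "rolubellutor", "rolubelvenro", "rolufenro", "rolumormide", "rolunegal", "roluparunka", "rolupatavi", "rolutor", "roluvipa", "so", "vi"
Leaf count: 13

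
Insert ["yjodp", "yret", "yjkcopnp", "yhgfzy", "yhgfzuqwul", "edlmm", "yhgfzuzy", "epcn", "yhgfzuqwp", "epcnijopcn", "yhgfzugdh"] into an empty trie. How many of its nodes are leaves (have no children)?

10

A leaf is a node with no children — equivalently, the end of a word that is not a proper prefix of any other stored word.
Those words: "edlmm", "epcnijopcn", "yhgfzugdh", "yhgfzuqwp", "yhgfzuqwul", "yhgfzuzy", "yhgfzy", "yjkcopnp", "yjodp", "yret"
Leaf count: 10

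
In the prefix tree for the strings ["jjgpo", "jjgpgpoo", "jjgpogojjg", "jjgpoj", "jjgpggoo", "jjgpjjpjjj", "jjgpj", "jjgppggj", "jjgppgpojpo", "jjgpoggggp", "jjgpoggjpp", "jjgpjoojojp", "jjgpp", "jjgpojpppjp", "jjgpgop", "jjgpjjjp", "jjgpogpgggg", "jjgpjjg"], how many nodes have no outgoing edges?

14

A leaf is a node with no children — equivalently, the end of a word that is not a proper prefix of any other stored word.
Those words: "jjgpggoo", "jjgpgop", "jjgpgpoo", "jjgpjjg", "jjgpjjjp", "jjgpjjpjjj", "jjgpjoojojp", "jjgpoggggp", "jjgpoggjpp", "jjgpogojjg", "jjgpogpgggg", "jjgpojpppjp", "jjgppggj", "jjgppgpojpo"
Leaf count: 14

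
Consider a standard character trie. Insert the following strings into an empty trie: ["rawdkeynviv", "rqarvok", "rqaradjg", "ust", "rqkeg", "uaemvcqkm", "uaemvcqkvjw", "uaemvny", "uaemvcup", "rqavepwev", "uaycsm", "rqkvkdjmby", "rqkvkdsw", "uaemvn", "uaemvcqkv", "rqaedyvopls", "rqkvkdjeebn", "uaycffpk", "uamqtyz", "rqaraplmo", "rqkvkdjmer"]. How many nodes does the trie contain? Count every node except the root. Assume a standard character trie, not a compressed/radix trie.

88

Count nodes per top-level branch (shared prefixes stored once):
  'r'-branch (rawdkeynviv, rqaedyvopls, rqaradjg, rqaraplmo, rqarvok, rqavepwev, rqkeg, rqkvkdjeebn, rqkvkdjmby, rqkvkdjmer, rqkvkdsw): 57 nodes
  'u'-branch (uaemvcqkm, uaemvcqkv, uaemvcqkvjw, uaemvcup, uaemvn, uaemvny, uamqtyz, uaycffpk, uaycsm, ust): 31 nodes
Sum: 88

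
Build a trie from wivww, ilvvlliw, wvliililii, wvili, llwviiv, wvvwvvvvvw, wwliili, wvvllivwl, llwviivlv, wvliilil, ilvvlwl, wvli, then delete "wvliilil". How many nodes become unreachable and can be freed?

A node on "wvliilil"'s path can go only if nothing else ends at it or branches off below it.
Every node on "wvliilil" is still needed (e.g. by "wvliililii"), so nothing is freed.
Nodes removed: 0

0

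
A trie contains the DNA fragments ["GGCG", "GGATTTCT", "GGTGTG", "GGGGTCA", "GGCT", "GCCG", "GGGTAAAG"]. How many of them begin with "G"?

7

Traverse to the node for "G", then collect every word in that subtree.
Words under "G": GCCG, GGATTTCT, GGCG, GGCT, GGGGTCA, GGGTAAAG, GGTGTG
Count: 7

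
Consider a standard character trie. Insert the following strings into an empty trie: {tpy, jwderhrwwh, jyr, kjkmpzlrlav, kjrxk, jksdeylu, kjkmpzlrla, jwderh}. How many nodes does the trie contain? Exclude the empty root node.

Count nodes per top-level branch (shared prefixes stored once):
  'j'-branch (jksdeylu, jwderh, jwderhrwwh, jyr): 19 nodes
  'k'-branch (kjkmpzlrla, kjkmpzlrlav, kjrxk): 14 nodes
  't'-branch (tpy): 3 nodes
Sum: 36

36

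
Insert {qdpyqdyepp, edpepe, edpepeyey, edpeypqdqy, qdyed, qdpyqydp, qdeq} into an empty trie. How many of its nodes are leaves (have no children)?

6

Leaves are exactly the stored words that no other stored word extends.
Those words: "edpepeyey", "edpeypqdqy", "qdeq", "qdpyqdyepp", "qdpyqydp", "qdyed"
Leaf count: 6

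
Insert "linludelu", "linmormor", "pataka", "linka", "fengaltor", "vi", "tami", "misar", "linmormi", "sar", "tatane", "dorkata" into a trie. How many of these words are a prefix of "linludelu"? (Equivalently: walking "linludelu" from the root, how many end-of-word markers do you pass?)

1

Walk "linludelu" from the root; an end-of-word marker is hit whenever a stored word is a prefix of "linludelu".
Prefixes of the query that are stored words: "linludelu"
Count: 1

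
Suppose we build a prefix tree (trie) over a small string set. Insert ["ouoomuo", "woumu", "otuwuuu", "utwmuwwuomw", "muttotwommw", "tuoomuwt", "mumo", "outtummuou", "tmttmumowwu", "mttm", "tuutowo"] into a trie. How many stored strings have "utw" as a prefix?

1

Walk to "utw"; the words in its subtree are exactly those with that prefix.
Words under "utw": utwmuwwuomw
Count: 1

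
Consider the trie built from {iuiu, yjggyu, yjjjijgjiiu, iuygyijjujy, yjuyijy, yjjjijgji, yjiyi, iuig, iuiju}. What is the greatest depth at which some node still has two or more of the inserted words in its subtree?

The deepest shared node is where two words last agree before diverging.
"yjjjijgji" and "yjjjijgjiiu" agree on "yjjjijgji" (9 characters) before diverging; nothing deeper is shared.
Longest shared-prefix length: 9

9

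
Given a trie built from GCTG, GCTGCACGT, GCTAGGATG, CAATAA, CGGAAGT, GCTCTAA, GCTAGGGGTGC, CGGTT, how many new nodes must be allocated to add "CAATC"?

1

Walking "CAATC" from the root, the first 4 characters ("CAAT") follow existing edges; "C" is the first miss.
Each of the 1 remaining characters creates one node.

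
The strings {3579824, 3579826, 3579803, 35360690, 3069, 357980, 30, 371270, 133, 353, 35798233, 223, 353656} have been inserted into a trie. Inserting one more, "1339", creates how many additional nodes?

1

Walking "1339" from the root, the first 3 characters ("133") follow existing edges; "9" is the first miss.
Each of the 1 remaining characters creates one node.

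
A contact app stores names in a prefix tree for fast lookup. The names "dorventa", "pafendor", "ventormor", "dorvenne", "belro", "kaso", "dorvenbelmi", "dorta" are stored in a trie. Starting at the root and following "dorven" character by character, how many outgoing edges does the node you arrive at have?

The children of the "dorven" node are the distinct next characters among strings starting with "dorven".
Characters that immediately follow "dorven" among the stored strings: {b, n, t}.
That node has 3 child edges.

3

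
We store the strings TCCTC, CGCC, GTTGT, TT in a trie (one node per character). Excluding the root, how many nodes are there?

Trie structure (* marks end of a word):
(root)
├─ C
│  └─ G
│     └─ C
│        └─ C *
├─ G
│  └─ T
│     └─ T
│        └─ G
│           └─ T *
└─ T
   ├─ C
   │  └─ C
   │     └─ T
   │        └─ C *
   └─ T *
Counting every labelled node above: 15.

15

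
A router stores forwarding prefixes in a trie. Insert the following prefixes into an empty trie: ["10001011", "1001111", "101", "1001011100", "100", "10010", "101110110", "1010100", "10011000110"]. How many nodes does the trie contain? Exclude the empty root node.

Trace insertions, counting only characters that open a new branch:
  "10001011" → 8 new (1, 0, 0, 0, 1, 0, 1, 1)
  "1001111" → prefix "100" already present; 4 new (1, 1, 1, 1)
  "101" → prefix "10" already present; 1 new (1)
  "1001011100" → prefix "1001" already present; 6 new (0, 1, 1, 1, 0, 0)
  "100" → prefix "100" already present; 0 new (none)
  "10010" → prefix "10010" already present; 0 new (none)
  "101110110" → prefix "101" already present; 6 new (1, 1, 0, 1, 1, 0)
  "1010100" → prefix "101" already present; 4 new (0, 1, 0, 0)
  "10011000110" → prefix "10011" already present; 6 new (0, 0, 0, 1, 1, 0)
Total nodes = 8 + 4 + 1 + 6 + 0 + 0 + 6 + 4 + 6 = 35

35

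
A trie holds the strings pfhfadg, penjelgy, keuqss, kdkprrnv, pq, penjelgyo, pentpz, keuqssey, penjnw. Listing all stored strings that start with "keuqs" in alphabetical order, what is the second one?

keuqssey

Filter for "keuqs…" and sort: "keuqss", "keuqssey"
The 2nd is keuqssey.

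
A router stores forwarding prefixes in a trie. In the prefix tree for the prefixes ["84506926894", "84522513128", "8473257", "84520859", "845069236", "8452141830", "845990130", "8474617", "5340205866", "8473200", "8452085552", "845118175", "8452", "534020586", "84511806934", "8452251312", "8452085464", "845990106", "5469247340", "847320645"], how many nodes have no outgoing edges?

17

A leaf is a node with no children — equivalently, the end of a word that is not a proper prefix of any other stored word.
Those words: "5340205866", "5469247340", "845069236", "84506926894", "84511806934", "845118175", "8452085464", "8452085552", "84520859", "8452141830", "84522513128", "845990106", "845990130", "8473200", "847320645", "8473257", "8474617"
Leaf count: 17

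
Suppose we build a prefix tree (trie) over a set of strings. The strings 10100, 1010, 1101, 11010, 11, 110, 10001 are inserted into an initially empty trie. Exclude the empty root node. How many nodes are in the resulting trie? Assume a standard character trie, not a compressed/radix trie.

12

Count nodes per top-level branch (shared prefixes stored once):
  '1'-branch (10001, 1010, 10100, 11, 110, 1101, 11010): 12 nodes
Sum: 12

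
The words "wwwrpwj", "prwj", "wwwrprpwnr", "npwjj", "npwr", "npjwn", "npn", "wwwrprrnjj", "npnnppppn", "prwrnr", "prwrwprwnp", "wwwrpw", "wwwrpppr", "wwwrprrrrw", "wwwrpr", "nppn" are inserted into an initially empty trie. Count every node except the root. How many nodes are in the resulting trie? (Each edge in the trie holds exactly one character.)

53

Insert word by word; a character creates a node only if that edge doesn't already exist:
  "wwwrpwj" → 7 new (w, w, w, r, p, w, j)
  "prwj" → 4 new (p, r, w, j)
  "wwwrprpwnr" → prefix "wwwrp" already present; 5 new (r, p, w, n, r)
  "npwjj" → 5 new (n, p, w, j, j)
  "npwr" → prefix "npw" already present; 1 new (r)
  "npjwn" → prefix "np" already present; 3 new (j, w, n)
  "npn" → prefix "np" already present; 1 new (n)
  "wwwrprrnjj" → prefix "wwwrpr" already present; 4 new (r, n, j, j)
  "npnnppppn" → prefix "npn" already present; 6 new (n, p, p, p, p, n)
  "prwrnr" → prefix "prw" already present; 3 new (r, n, r)
  "prwrwprwnp" → prefix "prwr" already present; 6 new (w, p, r, w, n, p)
  "wwwrpw" → prefix "wwwrpw" already present; 0 new (none)
  "wwwrpppr" → prefix "wwwrp" already present; 3 new (p, p, r)
  "wwwrprrrrw" → prefix "wwwrprr" already present; 3 new (r, r, w)
  "wwwrpr" → prefix "wwwrpr" already present; 0 new (none)
  "nppn" → prefix "np" already present; 2 new (p, n)
Total nodes = 7 + 4 + 5 + 5 + 1 + 3 + 1 + 4 + 6 + 3 + 6 + 0 + 3 + 3 + 0 + 2 = 53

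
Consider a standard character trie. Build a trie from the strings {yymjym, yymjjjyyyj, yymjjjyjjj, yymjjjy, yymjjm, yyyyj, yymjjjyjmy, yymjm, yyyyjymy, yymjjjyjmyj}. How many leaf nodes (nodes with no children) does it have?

A leaf is a node with no children — equivalently, the end of a word that is not a proper prefix of any other stored word.
Those words: "yymjjjyjjj", "yymjjjyjmyj", "yymjjjyyyj", "yymjjm", "yymjm", "yymjym", "yyyyjymy"
Leaf count: 7

7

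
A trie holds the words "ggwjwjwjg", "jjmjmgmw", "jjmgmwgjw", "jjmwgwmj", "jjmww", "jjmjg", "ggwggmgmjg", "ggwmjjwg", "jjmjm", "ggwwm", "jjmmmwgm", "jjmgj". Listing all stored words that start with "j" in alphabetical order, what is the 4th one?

DFS of the "j" subtree visits, in order: "jjmgj", "jjmgmwgjw", "jjmjg", "jjmjm", "jjmjmgmw", "jjmmmwgm", "jjmwgwmj", "jjmww"
Position 4: jjmjm

jjmjm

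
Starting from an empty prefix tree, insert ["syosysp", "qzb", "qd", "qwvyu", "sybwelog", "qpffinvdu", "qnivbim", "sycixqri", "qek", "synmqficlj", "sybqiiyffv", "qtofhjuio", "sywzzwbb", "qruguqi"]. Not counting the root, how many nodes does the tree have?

For each word, the new-node count is its length minus the longest prefix already in the trie:
  "syosysp" → 7 new (s, y, o, s, y, s, p)
  "qzb" → 3 new (q, z, b)
  "qd" → prefix "q" already present; 1 new (d)
  "qwvyu" → prefix "q" already present; 4 new (w, v, y, u)
  "sybwelog" → prefix "sy" already present; 6 new (b, w, e, l, o, g)
  "qpffinvdu" → prefix "q" already present; 8 new (p, f, f, i, n, v, d, u)
  "qnivbim" → prefix "q" already present; 6 new (n, i, v, b, i, m)
  "sycixqri" → prefix "sy" already present; 6 new (c, i, x, q, r, i)
  "qek" → prefix "q" already present; 2 new (e, k)
  "synmqficlj" → prefix "sy" already present; 8 new (n, m, q, f, i, c, l, j)
  "sybqiiyffv" → prefix "syb" already present; 7 new (q, i, i, y, f, f, v)
  "qtofhjuio" → prefix "q" already present; 8 new (t, o, f, h, j, u, i, o)
  "sywzzwbb" → prefix "sy" already present; 6 new (w, z, z, w, b, b)
  "qruguqi" → prefix "q" already present; 6 new (r, u, g, u, q, i)
Total nodes = 7 + 3 + 1 + 4 + 6 + 8 + 6 + 6 + 2 + 8 + 7 + 8 + 6 + 6 = 78

78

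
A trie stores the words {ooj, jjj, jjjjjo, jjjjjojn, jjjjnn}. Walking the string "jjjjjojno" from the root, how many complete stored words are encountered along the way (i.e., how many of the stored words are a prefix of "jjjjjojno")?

Walk "jjjjjojno" from the root; an end-of-word marker is hit whenever a stored word is a prefix of "jjjjjojno".
Prefixes of the query that are stored words: "jjj", "jjjjjo", "jjjjjojn"
Count: 3

3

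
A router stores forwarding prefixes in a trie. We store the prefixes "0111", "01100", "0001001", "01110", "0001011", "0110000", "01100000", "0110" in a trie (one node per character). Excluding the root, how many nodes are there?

Insert word by word; a character creates a node only if that edge doesn't already exist:
  "0111" → 4 new (0, 1, 1, 1)
  "01100" → prefix "011" already present; 2 new (0, 0)
  "0001001" → prefix "0" already present; 6 new (0, 0, 1, 0, 0, 1)
  "01110" → prefix "0111" already present; 1 new (0)
  "0001011" → prefix "00010" already present; 2 new (1, 1)
  "0110000" → prefix "01100" already present; 2 new (0, 0)
  "01100000" → prefix "0110000" already present; 1 new (0)
  "0110" → prefix "0110" already present; 0 new (none)
Total nodes = 4 + 2 + 6 + 1 + 2 + 2 + 1 + 0 = 18

18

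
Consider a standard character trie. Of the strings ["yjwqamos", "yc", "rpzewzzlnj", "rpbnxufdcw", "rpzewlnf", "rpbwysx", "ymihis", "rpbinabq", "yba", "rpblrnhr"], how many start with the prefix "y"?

Walk to "y"; the words in its subtree are exactly those with that prefix.
Words under "y": yba, yc, yjwqamos, ymihis
Count: 4

4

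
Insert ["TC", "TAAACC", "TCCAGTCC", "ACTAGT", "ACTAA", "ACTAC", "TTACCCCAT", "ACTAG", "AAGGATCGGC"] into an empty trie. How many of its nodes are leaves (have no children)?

A leaf is a node with no children — equivalently, the end of a word that is not a proper prefix of any other stored word.
Those words: "AAGGATCGGC", "ACTAA", "ACTAC", "ACTAGT", "TAAACC", "TCCAGTCC", "TTACCCCAT"
Leaf count: 7

7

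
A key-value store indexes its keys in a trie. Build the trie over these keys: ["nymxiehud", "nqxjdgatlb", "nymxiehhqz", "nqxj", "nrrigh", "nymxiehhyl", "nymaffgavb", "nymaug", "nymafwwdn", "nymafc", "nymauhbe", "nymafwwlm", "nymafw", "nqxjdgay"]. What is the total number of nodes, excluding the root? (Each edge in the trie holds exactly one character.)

48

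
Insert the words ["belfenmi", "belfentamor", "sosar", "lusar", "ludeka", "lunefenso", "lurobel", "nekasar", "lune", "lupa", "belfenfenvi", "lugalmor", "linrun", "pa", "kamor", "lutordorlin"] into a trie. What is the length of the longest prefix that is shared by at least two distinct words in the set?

6

The deepest shared node is where two words last agree before diverging.
"belfenfenvi" and "belfenmi" agree on "belfen" (6 characters) before diverging; nothing deeper is shared.
Longest shared-prefix length: 6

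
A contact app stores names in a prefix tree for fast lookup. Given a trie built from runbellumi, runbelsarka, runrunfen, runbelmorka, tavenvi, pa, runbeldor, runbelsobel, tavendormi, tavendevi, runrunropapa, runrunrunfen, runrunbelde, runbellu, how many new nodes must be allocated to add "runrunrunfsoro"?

4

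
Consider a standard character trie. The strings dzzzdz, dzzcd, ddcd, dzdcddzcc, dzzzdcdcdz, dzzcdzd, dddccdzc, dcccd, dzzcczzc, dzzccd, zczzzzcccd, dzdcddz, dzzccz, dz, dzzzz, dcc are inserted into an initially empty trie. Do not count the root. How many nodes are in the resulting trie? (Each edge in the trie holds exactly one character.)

51

Count nodes per top-level branch (shared prefixes stored once):
  'd'-branch (dcc, dcccd, ddcd, dddccdzc, dz, dzdcddz, dzdcddzcc, dzzccd, dzzccz, dzzcczzc, dzzcd, dzzcdzd, dzzzdcdcdz, dzzzdz, dzzzz): 41 nodes
  'z'-branch (zczzzzcccd): 10 nodes
Sum: 51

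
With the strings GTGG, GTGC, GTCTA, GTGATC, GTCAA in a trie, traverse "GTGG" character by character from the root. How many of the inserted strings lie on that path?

Walk "GTGG" from the root; an end-of-word marker is hit whenever a stored word is a prefix of "GTGG".
Prefixes of the query that are stored words: "GTGG"
Count: 1

1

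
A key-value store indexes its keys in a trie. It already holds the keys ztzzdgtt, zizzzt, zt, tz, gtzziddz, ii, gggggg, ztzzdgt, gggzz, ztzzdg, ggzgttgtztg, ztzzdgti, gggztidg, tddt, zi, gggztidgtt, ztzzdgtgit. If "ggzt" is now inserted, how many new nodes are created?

The longest prefix of "ggzt" already in the trie is "ggz" (length 3).
So 4 − 3 = 1 new nodes.

1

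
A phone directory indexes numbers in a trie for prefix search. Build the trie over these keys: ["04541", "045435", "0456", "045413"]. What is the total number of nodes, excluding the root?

Count nodes per top-level branch (shared prefixes stored once):
  '0'-branch (04541, 045413, 045435, 0456): 9 nodes
Sum: 9

9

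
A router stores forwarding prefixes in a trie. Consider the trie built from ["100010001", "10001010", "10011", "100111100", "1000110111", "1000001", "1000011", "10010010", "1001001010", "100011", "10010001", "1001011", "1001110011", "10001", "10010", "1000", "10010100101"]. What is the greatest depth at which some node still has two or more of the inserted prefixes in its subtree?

8

Look for the deepest trie node that still has at least two words in its subtree.
"10010010" and "1001001010" agree on "10010010" (8 characters) before diverging; nothing deeper is shared.
Longest shared-prefix length: 8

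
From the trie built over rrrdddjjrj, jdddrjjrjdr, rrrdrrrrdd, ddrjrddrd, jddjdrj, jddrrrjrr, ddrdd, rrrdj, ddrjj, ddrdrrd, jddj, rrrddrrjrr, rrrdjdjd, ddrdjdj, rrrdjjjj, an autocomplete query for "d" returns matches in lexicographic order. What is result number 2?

DFS of the "d" subtree visits, in order: "ddrdd", "ddrdjdj", "ddrdrrd", "ddrjj", "ddrjrddrd"
The 2nd is ddrdjdj.

ddrdjdj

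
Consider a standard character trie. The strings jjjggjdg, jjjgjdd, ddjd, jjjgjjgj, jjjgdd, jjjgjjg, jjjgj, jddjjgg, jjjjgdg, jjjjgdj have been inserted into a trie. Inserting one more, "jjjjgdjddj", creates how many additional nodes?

3

The longest prefix of "jjjjgdjddj" already in the trie is "jjjjgdj" (length 7).
So 10 − 7 = 3 new nodes.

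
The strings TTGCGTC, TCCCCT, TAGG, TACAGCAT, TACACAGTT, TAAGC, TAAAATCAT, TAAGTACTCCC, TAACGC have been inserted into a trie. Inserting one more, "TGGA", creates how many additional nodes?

Walking "TGGA" from the root, the first 1 characters ("T") follow existing edges; "G" is the first miss.
So 4 − 1 = 3 new nodes.

3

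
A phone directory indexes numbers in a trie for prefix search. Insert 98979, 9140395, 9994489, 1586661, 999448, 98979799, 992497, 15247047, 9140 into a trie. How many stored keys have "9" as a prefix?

7

Walk to "9"; the words in its subtree are exactly those with that prefix.
Words under "9": 9140, 9140395, 98979, 98979799, 992497, 999448, 9994489
Count: 7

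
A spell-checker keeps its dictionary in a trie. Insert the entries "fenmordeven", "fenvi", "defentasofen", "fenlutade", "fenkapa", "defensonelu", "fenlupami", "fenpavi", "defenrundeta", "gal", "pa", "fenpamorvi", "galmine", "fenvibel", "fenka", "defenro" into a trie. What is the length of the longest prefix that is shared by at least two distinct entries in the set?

The deepest shared node is where two words last agree before diverging.
"defenro" and "defenrundeta" agree on "defenr" (6 characters) before diverging; nothing deeper is shared.
Longest shared-prefix length: 6

6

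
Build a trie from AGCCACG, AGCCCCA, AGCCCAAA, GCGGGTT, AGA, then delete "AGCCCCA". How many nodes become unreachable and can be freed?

After clearing the end-marker at "AGCCCCA", prune upward until reaching a node still needed by another word.
The suffix "CA" (2 nodes) is used only by "AGCCCCA"; the node for "AGCCC" still has the child "A", so pruning stops there.
Nodes removed: 2

2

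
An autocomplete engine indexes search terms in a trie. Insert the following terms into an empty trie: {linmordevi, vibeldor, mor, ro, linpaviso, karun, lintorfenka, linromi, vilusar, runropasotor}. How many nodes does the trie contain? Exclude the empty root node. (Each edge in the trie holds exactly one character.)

Insert word by word; a character creates a node only if that edge doesn't already exist:
  "linmordevi" → 10 new (l, i, n, m, o, r, d, e, v, i)
  "vibeldor" → 8 new (v, i, b, e, l, d, o, r)
  "mor" → 3 new (m, o, r)
  "ro" → 2 new (r, o)
  "linpaviso" → prefix "lin" already present; 6 new (p, a, v, i, s, o)
  "karun" → 5 new (k, a, r, u, n)
  "lintorfenka" → prefix "lin" already present; 8 new (t, o, r, f, e, n, k, a)
  "linromi" → prefix "lin" already present; 4 new (r, o, m, i)
  "vilusar" → prefix "vi" already present; 5 new (l, u, s, a, r)
  "runropasotor" → prefix "r" already present; 11 new (u, n, r, o, p, a, s, o, t, o, r)
Total nodes = 10 + 8 + 3 + 2 + 6 + 5 + 8 + 4 + 5 + 11 = 62

62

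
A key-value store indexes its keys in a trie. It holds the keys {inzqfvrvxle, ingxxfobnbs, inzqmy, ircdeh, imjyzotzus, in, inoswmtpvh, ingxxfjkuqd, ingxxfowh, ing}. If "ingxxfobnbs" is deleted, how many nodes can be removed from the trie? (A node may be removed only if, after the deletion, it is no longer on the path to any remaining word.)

4

After clearing the end-marker at "ingxxfobnbs", prune upward until reaching a node still needed by another word.
The suffix "bnbs" (4 nodes) is used only by "ingxxfobnbs"; the node for "ingxxfo" still has the child "w", so pruning stops there.
Nodes removed: 4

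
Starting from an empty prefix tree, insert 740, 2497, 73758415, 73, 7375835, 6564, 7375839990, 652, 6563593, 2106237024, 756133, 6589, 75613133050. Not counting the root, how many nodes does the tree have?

51

Trace insertions, counting only characters that open a new branch:
  "740" → 3 new (7, 4, 0)
  "2497" → 4 new (2, 4, 9, 7)
  "73758415" → prefix "7" already present; 7 new (3, 7, 5, 8, 4, 1, 5)
  "73" → prefix "73" already present; 0 new (none)
  "7375835" → prefix "73758" already present; 2 new (3, 5)
  "6564" → 4 new (6, 5, 6, 4)
  "7375839990" → prefix "737583" already present; 4 new (9, 9, 9, 0)
  "652" → prefix "65" already present; 1 new (2)
  "6563593" → prefix "656" already present; 4 new (3, 5, 9, 3)
  "2106237024" → prefix "2" already present; 9 new (1, 0, 6, 2, 3, 7, 0, 2, 4)
  "756133" → prefix "7" already present; 5 new (5, 6, 1, 3, 3)
  "6589" → prefix "65" already present; 2 new (8, 9)
  "75613133050" → prefix "75613" already present; 6 new (1, 3, 3, 0, 5, 0)
Total nodes = 3 + 4 + 7 + 0 + 2 + 4 + 4 + 1 + 4 + 9 + 5 + 2 + 6 = 51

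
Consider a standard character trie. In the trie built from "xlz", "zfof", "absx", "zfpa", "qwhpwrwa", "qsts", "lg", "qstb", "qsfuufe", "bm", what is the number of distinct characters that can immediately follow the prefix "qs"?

2

The children of the "qs" node are the distinct next characters among strings starting with "qs".
Characters that immediately follow "qs" among the stored strings: {f, t}.
That node has 2 child edges.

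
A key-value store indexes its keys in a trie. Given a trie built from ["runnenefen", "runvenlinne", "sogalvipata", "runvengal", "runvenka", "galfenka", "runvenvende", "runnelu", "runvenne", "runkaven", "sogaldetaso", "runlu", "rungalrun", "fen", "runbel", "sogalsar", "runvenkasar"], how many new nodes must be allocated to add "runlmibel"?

Walking "runlmibel" from the root, the first 4 characters ("runl") follow existing edges; "m" is the first miss.
So 9 − 4 = 5 new nodes.

5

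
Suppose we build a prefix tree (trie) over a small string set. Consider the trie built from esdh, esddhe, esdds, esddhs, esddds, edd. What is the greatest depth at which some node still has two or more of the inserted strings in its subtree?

5

Equivalently: take the maximum, over all pairs, of their longest common prefix length.
e.g. "esddhe" and "esddhs" share the prefix "esddh" of length 5; no pair shares a longer one.
Longest shared-prefix length: 5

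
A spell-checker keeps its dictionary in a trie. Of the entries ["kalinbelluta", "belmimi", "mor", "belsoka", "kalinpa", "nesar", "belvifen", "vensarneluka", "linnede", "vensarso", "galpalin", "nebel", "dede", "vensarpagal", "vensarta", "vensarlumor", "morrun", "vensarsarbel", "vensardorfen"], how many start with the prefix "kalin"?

Traverse to the node for "kalin", then collect every word in that subtree.
Words under "kalin": kalinbelluta, kalinpa
Count: 2

2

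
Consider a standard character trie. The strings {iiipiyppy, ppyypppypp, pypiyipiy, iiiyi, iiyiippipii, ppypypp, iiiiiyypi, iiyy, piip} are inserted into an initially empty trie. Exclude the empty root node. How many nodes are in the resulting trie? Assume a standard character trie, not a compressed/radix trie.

52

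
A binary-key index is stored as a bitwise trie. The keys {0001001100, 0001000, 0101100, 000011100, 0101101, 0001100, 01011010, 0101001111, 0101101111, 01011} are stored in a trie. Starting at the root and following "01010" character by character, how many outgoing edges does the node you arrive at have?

1

The children of the "01010" node are the distinct next characters among strings starting with "01010".
Characters that immediately follow "01010" among the stored strings: {0}.
That node has 1 child edge.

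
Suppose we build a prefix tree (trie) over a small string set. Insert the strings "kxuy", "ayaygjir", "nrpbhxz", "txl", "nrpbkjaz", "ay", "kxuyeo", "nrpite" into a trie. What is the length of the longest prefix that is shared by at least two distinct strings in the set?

The deepest shared node is where two words last agree before diverging.
e.g. "kxuy" and "kxuyeo" share the prefix "kxuy" of length 4; no pair shares a longer one.
Longest shared-prefix length: 4

4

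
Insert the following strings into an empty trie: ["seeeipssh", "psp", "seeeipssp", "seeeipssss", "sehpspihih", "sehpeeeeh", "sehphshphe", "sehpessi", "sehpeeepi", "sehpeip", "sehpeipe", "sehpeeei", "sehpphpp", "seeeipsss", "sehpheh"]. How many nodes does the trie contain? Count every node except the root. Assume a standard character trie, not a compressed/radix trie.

49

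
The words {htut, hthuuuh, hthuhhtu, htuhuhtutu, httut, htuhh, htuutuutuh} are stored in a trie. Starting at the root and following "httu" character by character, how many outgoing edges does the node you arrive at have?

1

The children of the "httu" node are the distinct next characters among strings starting with "httu".
Distinct next characters after "httu": t.
That node has 1 child edge.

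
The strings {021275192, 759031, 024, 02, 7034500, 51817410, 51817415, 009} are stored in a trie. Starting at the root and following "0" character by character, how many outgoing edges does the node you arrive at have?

Follow the path "0" to its node, then look at its outgoing edges.
Distinct next characters after "0": 0, 2.
That node has 2 child edges.

2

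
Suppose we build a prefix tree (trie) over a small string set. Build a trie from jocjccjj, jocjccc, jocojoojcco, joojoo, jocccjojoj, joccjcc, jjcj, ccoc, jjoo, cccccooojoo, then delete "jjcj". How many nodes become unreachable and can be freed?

After clearing the end-marker at "jjcj", prune upward until reaching a node still needed by another word.
The suffix "cj" (2 nodes) is used only by "jjcj"; the node for "jj" still has the child "o", so pruning stops there.
Nodes removed: 2

2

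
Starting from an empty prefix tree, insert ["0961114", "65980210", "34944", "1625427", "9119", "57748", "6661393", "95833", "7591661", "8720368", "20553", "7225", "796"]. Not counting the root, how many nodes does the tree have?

70

Trace insertions, counting only characters that open a new branch:
  "0961114" → 7 new (0, 9, 6, 1, 1, 1, 4)
  "65980210" → 8 new (6, 5, 9, 8, 0, 2, 1, 0)
  "34944" → 5 new (3, 4, 9, 4, 4)
  "1625427" → 7 new (1, 6, 2, 5, 4, 2, 7)
  "9119" → 4 new (9, 1, 1, 9)
  "57748" → 5 new (5, 7, 7, 4, 8)
  "6661393" → prefix "6" already present; 6 new (6, 6, 1, 3, 9, 3)
  "95833" → prefix "9" already present; 4 new (5, 8, 3, 3)
  "7591661" → 7 new (7, 5, 9, 1, 6, 6, 1)
  "8720368" → 7 new (8, 7, 2, 0, 3, 6, 8)
  "20553" → 5 new (2, 0, 5, 5, 3)
  "7225" → prefix "7" already present; 3 new (2, 2, 5)
  "796" → prefix "7" already present; 2 new (9, 6)
Total nodes = 7 + 8 + 5 + 7 + 4 + 5 + 6 + 4 + 7 + 7 + 5 + 3 + 2 = 70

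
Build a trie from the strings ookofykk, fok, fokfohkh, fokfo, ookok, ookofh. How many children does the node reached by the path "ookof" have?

2

Follow the path "ookof" to its node, then look at its outgoing edges.
Distinct next characters after "ookof": h, y.
That node has 2 child edges.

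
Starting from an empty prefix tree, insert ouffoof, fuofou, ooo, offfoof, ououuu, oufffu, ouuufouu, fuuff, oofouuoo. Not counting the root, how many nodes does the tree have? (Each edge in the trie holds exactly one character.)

For each word, the new-node count is its length minus the longest prefix already in the trie:
  "ouffoof" → 7 new (o, u, f, f, o, o, f)
  "fuofou" → 6 new (f, u, o, f, o, u)
  "ooo" → prefix "o" already present; 2 new (o, o)
  "offfoof" → prefix "o" already present; 6 new (f, f, f, o, o, f)
  "ououuu" → prefix "ou" already present; 4 new (o, u, u, u)
  "oufffu" → prefix "ouff" already present; 2 new (f, u)
  "ouuufouu" → prefix "ou" already present; 6 new (u, u, f, o, u, u)
  "fuuff" → prefix "fu" already present; 3 new (u, f, f)
  "oofouuoo" → prefix "oo" already present; 6 new (f, o, u, u, o, o)
Total nodes = 7 + 6 + 2 + 6 + 4 + 2 + 6 + 3 + 6 = 42

42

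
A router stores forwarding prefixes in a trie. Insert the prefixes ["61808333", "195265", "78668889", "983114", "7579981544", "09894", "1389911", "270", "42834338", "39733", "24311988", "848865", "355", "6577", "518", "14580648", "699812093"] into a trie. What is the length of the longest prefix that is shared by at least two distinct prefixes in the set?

The deepest shared node is where two words last agree before diverging.
e.g. "1389911" and "14580648" share the prefix "1" of length 1; no pair shares a longer one.
Longest shared-prefix length: 1

1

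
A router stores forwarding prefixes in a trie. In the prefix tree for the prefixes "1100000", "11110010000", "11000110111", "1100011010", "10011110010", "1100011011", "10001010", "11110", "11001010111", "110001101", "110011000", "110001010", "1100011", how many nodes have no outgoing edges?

A leaf is a node with no children — equivalently, the end of a word that is not a proper prefix of any other stored word.
Those words: "10001010", "10011110010", "1100000", "110001010", "1100011010", "11000110111", "11001010111", "110011000", "11110010000"
Leaf count: 9

9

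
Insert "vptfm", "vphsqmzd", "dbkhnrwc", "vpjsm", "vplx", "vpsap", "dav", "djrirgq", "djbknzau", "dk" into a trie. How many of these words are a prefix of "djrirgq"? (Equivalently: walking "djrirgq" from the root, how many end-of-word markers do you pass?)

1

Walk "djrirgq" from the root; an end-of-word marker is hit whenever a stored word is a prefix of "djrirgq".
Prefixes of the query that are stored words: "djrirgq"
Count: 1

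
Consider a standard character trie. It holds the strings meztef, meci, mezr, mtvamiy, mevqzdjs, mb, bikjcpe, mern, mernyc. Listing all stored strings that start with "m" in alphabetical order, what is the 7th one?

DFS of the "m" subtree visits, in order: "mb", "meci", "mern", "mernyc", "mevqzdjs", "mezr", "meztef", "mtvamiy"
The 7th is meztef.

meztef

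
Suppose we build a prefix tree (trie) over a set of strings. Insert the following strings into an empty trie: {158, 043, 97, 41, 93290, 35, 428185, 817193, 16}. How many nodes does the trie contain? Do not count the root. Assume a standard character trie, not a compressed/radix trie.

Count nodes per top-level branch (shared prefixes stored once):
  '0'-branch (043): 3 nodes
  '1'-branch (158, 16): 4 nodes
  '3'-branch (35): 2 nodes
  '4'-branch (41, 428185): 7 nodes
  '8'-branch (817193): 6 nodes
  '9'-branch (93290, 97): 6 nodes
Sum: 28

28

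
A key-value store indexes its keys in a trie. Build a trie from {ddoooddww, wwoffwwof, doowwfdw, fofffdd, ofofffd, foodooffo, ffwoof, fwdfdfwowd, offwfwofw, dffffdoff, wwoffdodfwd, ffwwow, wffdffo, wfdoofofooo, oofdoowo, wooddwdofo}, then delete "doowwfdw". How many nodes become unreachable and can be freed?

7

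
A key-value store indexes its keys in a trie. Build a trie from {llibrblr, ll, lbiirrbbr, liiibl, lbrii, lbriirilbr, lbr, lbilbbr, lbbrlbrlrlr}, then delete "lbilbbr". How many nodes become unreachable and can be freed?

4

Walk "lbilbbr" from the leaf back toward the root, removing each node that no remaining word uses.
The suffix "lbbr" (4 nodes) is used only by "lbilbbr"; the node for "lbi" still has the child "i", so pruning stops there.
Nodes removed: 4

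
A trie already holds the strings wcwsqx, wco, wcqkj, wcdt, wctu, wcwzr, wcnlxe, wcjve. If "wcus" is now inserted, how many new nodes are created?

2

"wc" is already a path in the trie; the remaining "us" must be added.
Each of the 2 remaining characters creates one node.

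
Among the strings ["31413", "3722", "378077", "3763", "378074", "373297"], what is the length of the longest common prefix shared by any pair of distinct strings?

Equivalently: take the maximum, over all pairs, of their longest common prefix length.
e.g. "378074" and "378077" share the prefix "37807" of length 5; no pair shares a longer one.
Longest shared-prefix length: 5

5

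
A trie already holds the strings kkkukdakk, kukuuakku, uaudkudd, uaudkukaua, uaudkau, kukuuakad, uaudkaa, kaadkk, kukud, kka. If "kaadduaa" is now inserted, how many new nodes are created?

Walking "kaadduaa" from the root, the first 4 characters ("kaad") follow existing edges; "d" is the first miss.
New nodes needed: |"kaadduaa"| − 4 = 8 − 4 = 4.

4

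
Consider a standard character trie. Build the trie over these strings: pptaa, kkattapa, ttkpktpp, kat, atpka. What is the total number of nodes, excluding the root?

28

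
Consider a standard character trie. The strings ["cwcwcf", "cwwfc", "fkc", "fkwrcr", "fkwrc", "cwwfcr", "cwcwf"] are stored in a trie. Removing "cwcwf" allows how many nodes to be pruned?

A node on "cwcwf"'s path can go only if nothing else ends at it or branches off below it.
The suffix "f" (1 node) is used only by "cwcwf"; the node for "cwcw" still has the child "c", so pruning stops there.
Nodes removed: 1

1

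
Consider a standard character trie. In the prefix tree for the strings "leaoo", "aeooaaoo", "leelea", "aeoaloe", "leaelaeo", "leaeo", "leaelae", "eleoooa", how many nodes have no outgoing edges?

7

A leaf is a node with no children — equivalently, the end of a word that is not a proper prefix of any other stored word.
Those words: "aeoaloe", "aeooaaoo", "eleoooa", "leaelaeo", "leaeo", "leaoo", "leelea"
Leaf count: 7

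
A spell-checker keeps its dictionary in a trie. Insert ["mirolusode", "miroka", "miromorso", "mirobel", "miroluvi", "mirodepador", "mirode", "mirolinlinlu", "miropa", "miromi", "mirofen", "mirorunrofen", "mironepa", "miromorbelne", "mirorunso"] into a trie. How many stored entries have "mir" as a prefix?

Filter for entries beginning with "mir":
Matches: "mirobel", "mirode", "mirodepador", "mirofen", "miroka", "mirolinlinlu", "mirolusode", "miroluvi", "miromi", "miromorbelne", "miromorso", "mironepa", "miropa", "mirorunrofen", "mirorunso"
Count: 15

15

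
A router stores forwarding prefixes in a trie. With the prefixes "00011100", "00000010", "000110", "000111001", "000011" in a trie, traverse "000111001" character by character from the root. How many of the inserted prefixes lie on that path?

Traverse "000111001" character by character; count nodes along the way that are marked as word ends.
Prefixes of the query that are stored words: "00011100", "000111001"
Count: 2

2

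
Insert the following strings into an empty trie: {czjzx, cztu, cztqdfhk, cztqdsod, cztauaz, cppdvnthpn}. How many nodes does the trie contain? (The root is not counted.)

28

For each word, the new-node count is its length minus the longest prefix already in the trie:
  "czjzx" → 5 new (c, z, j, z, x)
  "cztu" → prefix "cz" already present; 2 new (t, u)
  "cztqdfhk" → prefix "czt" already present; 5 new (q, d, f, h, k)
  "cztqdsod" → prefix "cztqd" already present; 3 new (s, o, d)
  "cztauaz" → prefix "czt" already present; 4 new (a, u, a, z)
  "cppdvnthpn" → prefix "c" already present; 9 new (p, p, d, v, n, t, h, p, n)
Total nodes = 5 + 2 + 5 + 3 + 4 + 9 = 28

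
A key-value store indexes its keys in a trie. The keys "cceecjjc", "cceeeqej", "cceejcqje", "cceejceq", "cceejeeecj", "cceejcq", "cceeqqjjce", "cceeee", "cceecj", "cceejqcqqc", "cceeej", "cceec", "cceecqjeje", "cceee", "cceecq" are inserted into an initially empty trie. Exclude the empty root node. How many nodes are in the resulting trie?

42

Insert word by word; a character creates a node only if that edge doesn't already exist:
  "cceecjjc" → 8 new (c, c, e, e, c, j, j, c)
  "cceeeqej" → prefix "ccee" already present; 4 new (e, q, e, j)
  "cceejcqje" → prefix "ccee" already present; 5 new (j, c, q, j, e)
  "cceejceq" → prefix "cceejc" already present; 2 new (e, q)
  "cceejeeecj" → prefix "cceej" already present; 5 new (e, e, e, c, j)
  "cceejcq" → prefix "cceejcq" already present; 0 new (none)
  "cceeqqjjce" → prefix "ccee" already present; 6 new (q, q, j, j, c, e)
  "cceeee" → prefix "cceee" already present; 1 new (e)
  "cceecj" → prefix "cceecj" already present; 0 new (none)
  "cceejqcqqc" → prefix "cceej" already present; 5 new (q, c, q, q, c)
  "cceeej" → prefix "cceee" already present; 1 new (j)
  "cceec" → prefix "cceec" already present; 0 new (none)
  "cceecqjeje" → prefix "cceec" already present; 5 new (q, j, e, j, e)
  "cceee" → prefix "cceee" already present; 0 new (none)
  "cceecq" → prefix "cceecq" already present; 0 new (none)
Total nodes = 8 + 4 + 5 + 2 + 5 + 0 + 6 + 1 + 0 + 5 + 1 + 0 + 5 + 0 + 0 = 42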